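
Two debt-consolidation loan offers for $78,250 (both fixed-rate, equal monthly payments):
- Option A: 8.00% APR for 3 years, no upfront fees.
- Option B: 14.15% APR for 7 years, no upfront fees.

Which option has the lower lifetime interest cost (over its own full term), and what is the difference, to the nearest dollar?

Option A by $35,449

Option A: at 8.00% the monthly rate is 0.0066667, so the payment is 78,250 × 0.0066667 / (1 − 1.0066667^−36) = $2,452.07.
Total interest on Option A = 36 × $2,452.07 − $78,250 = $10,024.52.
Option B: monthly rate = 14.15%/12 = 0.0117917; payment = 78,250 × 0.0117917 / (1 − (1+0.0117917)^−84) = $1,472.90.
Total interest on Option B = 84 × $1,472.90 − $78,250 = $45,473.60.
Option A is lower by $35,449.08.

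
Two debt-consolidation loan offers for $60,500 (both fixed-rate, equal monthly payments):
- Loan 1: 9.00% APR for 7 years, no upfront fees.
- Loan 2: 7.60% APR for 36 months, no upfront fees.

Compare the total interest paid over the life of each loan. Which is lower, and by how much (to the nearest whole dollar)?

Loan 2 by $13,915

Loan 1: at 9.00% the monthly rate is 0.0075000, so the payment is 60,500 × 0.0075000 / (1 − 1.0075000^−84) = $973.39.
Total interest on Loan 1 = 84 × $973.39 − $60,500 = $21,264.76.
Loan 2: at 7.60% the monthly rate is 0.0063333, so the payment is 60,500 × 0.0063333 / (1 − 1.0063333^−36) = $1,884.71.
Total interest on Loan 2 = 36 × $1,884.71 − $60,500 = $7,349.56.
Loan 2 is lower by $13,915.20.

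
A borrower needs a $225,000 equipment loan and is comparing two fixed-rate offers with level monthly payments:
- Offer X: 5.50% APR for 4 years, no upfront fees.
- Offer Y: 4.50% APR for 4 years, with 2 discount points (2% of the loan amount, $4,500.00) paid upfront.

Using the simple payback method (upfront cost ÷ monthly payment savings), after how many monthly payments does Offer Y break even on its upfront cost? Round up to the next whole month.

Offer X: at 5.50% the monthly rate is 0.0045833, so the payment is 225,000 × 0.0045833 / (1 − 1.0045833^−48) = $5,232.71.
Offer Y: monthly rate = 4.5%/12 = 0.0037500; payment = 225,000 × 0.0037500 / (1 − (1+0.0037500)^−48) = $5,130.78.
Monthly savings = $5,232.71 − $5,130.78 = $101.93.
Break-even = $4,500.00 / $101.93 = 44.15 → 45 months.

45 months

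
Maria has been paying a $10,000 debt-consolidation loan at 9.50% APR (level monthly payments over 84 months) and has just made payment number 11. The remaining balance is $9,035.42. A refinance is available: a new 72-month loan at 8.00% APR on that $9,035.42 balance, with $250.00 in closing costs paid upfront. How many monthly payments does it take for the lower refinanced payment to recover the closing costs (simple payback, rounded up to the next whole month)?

50 months

Current payment = 10,000 × 9.5%/12 / (1 − (1+0.0079167)^−84) = $163.44.
Refinanced payment = 9,035.42 × 0.0066667 / (1 − (1+0.0066667)^−72) = $158.42.
Monthly savings = $163.44 − $158.42 = $5.02.
Break-even = $250.00 / $5.02 = 49.80 → 50 months.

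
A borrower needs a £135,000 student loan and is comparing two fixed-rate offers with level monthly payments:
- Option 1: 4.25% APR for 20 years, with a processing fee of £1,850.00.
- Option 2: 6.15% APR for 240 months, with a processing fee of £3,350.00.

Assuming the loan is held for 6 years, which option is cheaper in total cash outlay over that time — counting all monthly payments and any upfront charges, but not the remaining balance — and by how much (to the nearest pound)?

Option 1 by £11,791

Option 1: monthly rate = 4.25%/12 = 0.0035417; payment = 135,000 × 0.0035417 / (1 − (1+0.0035417)^−240) = £835.97.
Option 2: at 6.15% the monthly rate is 0.0051250, so the payment is 135,000 × 0.0051250 / (1 − 1.0051250^−240) = £978.90.
Over 72 months: Option 1 costs 72 × £835.97 + £1,850.00 = £62,039.84; Option 2 costs 72 × £978.90 + £3,350.00 = £73,830.80.
Option 1 is cheaper by £73,830.80 − £62,039.84 = £11,790.96.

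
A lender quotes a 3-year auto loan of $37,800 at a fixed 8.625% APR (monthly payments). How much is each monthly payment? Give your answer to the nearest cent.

$1,195.44

At 8.625% the monthly rate is 0.0071875, so the payment is 37,800 × 0.0071875 / (1 − 1.0071875^−36) = $1,195.44.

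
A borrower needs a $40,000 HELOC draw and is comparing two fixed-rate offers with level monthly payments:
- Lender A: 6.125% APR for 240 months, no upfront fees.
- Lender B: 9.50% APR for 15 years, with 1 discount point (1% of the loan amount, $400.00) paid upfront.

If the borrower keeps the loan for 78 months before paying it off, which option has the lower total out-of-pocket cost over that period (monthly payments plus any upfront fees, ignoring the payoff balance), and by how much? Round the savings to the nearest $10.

Lender A by $10,400

Lender A: monthly rate = 6.125%/12 = 0.0051042; payment = 40,000 × 0.0051042 / (1 − (1+0.0051042)^−240) = $289.46.
Lender B: monthly rate = 9.5%/12 = 0.0079167; payment = 40,000 × 0.0079167 / (1 − (1+0.0079167)^−180) = $417.69.
Over 78 months: Lender A costs 78 × $289.46 = $22,577.88; Lender B costs 78 × $417.69 + $400.00 = $32,979.82.
Lender A is cheaper by $32,979.82 − $22,577.88 = $10,401.94.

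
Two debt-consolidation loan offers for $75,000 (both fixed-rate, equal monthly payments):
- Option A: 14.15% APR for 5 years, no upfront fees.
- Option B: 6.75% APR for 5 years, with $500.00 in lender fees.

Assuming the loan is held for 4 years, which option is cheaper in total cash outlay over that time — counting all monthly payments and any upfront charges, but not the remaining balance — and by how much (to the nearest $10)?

Option B by $12,690

Option A: at 14.15% the monthly rate is 0.0117917, so the payment is 75,000 × 0.0117917 / (1 − 1.0117917^−60) = $1,750.96.
Option B: monthly rate = 6.75%/12 = 0.0056250; payment = 75,000 × 0.0056250 / (1 − (1+0.0056250)^−60) = $1,476.26.
Over 48 months: Option A costs 48 × $1,750.96 = $84,046.08; Option B costs 48 × $1,476.26 + $500.00 = $71,360.48.
Option B is cheaper by $84,046.08 − $71,360.48 = $12,685.60.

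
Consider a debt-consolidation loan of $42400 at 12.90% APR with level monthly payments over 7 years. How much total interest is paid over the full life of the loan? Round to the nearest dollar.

$22,199

At 12.90% the monthly rate is 0.0107500, so the payment is 42,400 × 0.0107500 / (1 − 1.0107500^−84) = $769.04.
Total paid = 84 × $769.04 = $64,599.36; interest = $64,599.36 − $42,400 = $22,199.36.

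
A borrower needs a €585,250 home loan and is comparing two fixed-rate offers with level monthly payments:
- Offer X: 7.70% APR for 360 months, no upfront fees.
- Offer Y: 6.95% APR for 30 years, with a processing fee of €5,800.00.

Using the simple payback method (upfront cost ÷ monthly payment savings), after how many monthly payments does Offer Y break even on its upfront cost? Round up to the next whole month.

20 months

Offer X: at 7.70% the monthly rate is 0.0064167, so the payment is 585,250 × 0.0064167 / (1 − 1.0064167^−360) = €4,172.60.
Offer Y: at 6.95% the monthly rate is 0.0057917, so the payment is 585,250 × 0.0057917 / (1 − 1.0057917^−360) = €3,874.05.
Monthly savings = €4,172.60 − €3,874.05 = €298.55.
Break-even = €5,800.00 / €298.55 = 19.43 → 20 months.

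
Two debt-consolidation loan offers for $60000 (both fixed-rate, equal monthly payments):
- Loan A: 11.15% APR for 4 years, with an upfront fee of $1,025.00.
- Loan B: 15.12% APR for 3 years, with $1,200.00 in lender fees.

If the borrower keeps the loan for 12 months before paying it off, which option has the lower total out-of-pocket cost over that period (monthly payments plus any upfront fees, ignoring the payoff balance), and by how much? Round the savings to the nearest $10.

Loan A by $6,520

Loan A: monthly rate = 11.15%/12 = 0.0092917; payment = 60,000 × 0.0092917 / (1 − (1+0.0092917)^−48) = $1,555.11.
Loan B: monthly rate = 15.12%/12 = 0.0126000; payment = 60,000 × 0.0126000 / (1 − (1+0.0126000)^−36) = $2,083.45.
Over 12 months: Loan A costs 12 × $1,555.11 + $1,025.00 = $19,686.32; Loan B costs 12 × $2,083.45 + $1,200.00 = $26,201.40.
Loan A is cheaper by $26,201.40 − $19,686.32 = $6,515.08.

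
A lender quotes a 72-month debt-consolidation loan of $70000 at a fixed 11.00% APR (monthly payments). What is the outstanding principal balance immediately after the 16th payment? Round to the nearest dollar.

With monthly rate i = 11%/12 = 0.0091667, the balance after k of n payments is P · [(1+i)^n − (1+i)^k] / [(1+i)^n − 1].
(1+0.0091667)^72 = 1.92898385 and (1+0.0091667)^16 = 1.15719448, so the balance is 70,000 × (1.92898385 − 1.15719448) / (1.92898385 − 1) = $58,155.22.

$58,155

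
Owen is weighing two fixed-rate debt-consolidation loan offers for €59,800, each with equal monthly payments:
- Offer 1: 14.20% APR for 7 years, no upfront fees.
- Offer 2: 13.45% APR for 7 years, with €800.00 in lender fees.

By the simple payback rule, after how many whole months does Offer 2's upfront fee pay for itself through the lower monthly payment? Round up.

Offer 1: monthly rate = 14.2%/12 = 0.0118333; payment = 59,800 × 0.0118333 / (1 − (1+0.0118333)^−84) = €1,127.27.
Offer 2: monthly rate = 13.45%/12 = 0.0112083; payment = 59,800 × 0.0112083 / (1 − (1+0.0112083)^−84) = €1,102.56.
Monthly savings = €1,127.27 − €1,102.56 = €24.71.
Break-even = €800.00 / €24.71 = 32.38 → 33 months.

33 months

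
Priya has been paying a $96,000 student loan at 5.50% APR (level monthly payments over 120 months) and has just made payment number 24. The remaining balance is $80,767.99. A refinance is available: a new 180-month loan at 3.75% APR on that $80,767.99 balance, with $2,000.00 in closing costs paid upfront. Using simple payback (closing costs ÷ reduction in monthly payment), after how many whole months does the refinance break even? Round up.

Current payment = 96,000 × 5.5%/12 / (1 − (1+0.0045833)^−120) = $1,041.85.
Refinanced payment = 80,767.99 × 0.0031250 / (1 − (1+0.0031250)^−180) = $587.36.
Monthly savings = $1,041.85 − $587.36 = $454.49.
Break-even = $2,000.00 / $454.49 = 4.40 → 5 months.

5 months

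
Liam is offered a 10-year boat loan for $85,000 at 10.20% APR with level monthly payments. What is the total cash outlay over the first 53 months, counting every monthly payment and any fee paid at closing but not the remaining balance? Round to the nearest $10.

$60,030

Monthly rate = 10.2%/12 = 0.0085000; payment = 85,000 × 0.0085000 / (1 − (1+0.0085000)^−120) = $1,132.72.
Total outlay = 53 × $1,132.72 = $60,034.16.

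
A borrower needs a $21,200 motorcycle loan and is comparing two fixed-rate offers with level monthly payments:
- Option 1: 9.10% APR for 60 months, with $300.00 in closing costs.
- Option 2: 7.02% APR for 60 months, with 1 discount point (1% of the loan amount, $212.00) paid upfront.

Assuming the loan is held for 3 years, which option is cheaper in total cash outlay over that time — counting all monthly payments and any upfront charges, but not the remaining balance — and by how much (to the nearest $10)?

Option 2 by $850

Option 1: at 9.10% the monthly rate is 0.0075833, so the payment is 21,200 × 0.0075833 / (1 − 1.0075833^−60) = $441.11.
Option 2: at 7.02% the monthly rate is 0.0058500, so the payment is 21,200 × 0.0058500 / (1 − 1.0058500^−60) = $419.99.
Over 36 months: Option 1 costs 36 × $441.11 + $300.00 = $16,179.96; Option 2 costs 36 × $419.99 + $212.00 = $15,331.64.
Option 2 is cheaper by $16,179.96 − $15,331.64 = $848.32.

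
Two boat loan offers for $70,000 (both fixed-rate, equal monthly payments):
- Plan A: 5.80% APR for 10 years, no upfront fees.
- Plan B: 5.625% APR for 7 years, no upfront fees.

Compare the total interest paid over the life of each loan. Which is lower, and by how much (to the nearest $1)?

Plan A: monthly rate = 5.8%/12 = 0.0048333; payment = 70,000 × 0.0048333 / (1 − (1+0.0048333)^−120) = $770.13.
Total interest on Plan A = 120 × $770.13 − $70,000 = $22,415.60.
Plan B: monthly rate = 5.625%/12 = 0.0046875; payment = 70,000 × 0.0046875 / (1 − (1+0.0046875)^−84) = $1,010.06.
Total interest on Plan B = 84 × $1,010.06 − $70,000 = $14,845.04.
Plan B is lower by $7,570.56.

Plan B by $7,571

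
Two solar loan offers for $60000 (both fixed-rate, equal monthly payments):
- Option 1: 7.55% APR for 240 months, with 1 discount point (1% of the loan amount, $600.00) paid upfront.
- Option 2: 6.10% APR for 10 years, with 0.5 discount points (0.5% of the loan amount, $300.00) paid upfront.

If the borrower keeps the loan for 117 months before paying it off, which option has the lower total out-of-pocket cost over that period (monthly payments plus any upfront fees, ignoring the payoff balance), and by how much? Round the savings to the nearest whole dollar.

Option 1: at 7.55% the monthly rate is 0.0062917, so the payment is 60,000 × 0.0062917 / (1 − 1.0062917^−240) = $485.19.
Option 2: at 6.10% the monthly rate is 0.0050833, so the payment is 60,000 × 0.0050833 / (1 − 1.0050833^−120) = $669.14.
Over 117 months: Option 1 costs 117 × $485.19 + $600.00 = $57,367.23; Option 2 costs 117 × $669.14 + $300.00 = $78,589.38.
Option 1 is cheaper by $78,589.38 − $57,367.23 = $21,222.15.

Option 1 by $21,222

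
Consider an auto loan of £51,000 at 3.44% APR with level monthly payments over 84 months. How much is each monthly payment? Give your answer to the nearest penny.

At 3.44% the monthly rate is 0.0028667, so the payment is 51,000 × 0.0028667 / (1 − 1.0028667^−84) = £684.04.

£684.04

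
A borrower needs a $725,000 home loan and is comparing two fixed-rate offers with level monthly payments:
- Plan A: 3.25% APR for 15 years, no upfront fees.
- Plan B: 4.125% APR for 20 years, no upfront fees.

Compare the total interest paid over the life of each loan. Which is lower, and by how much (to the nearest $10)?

Plan A: monthly rate = 3.25%/12 = 0.0027083; payment = 725,000 × 0.0027083 / (1 − (1+0.0027083)^−180) = $5,094.35.
Total interest on Plan A = 180 × $5,094.35 − $725,000 = $191,983.00.
Plan B: monthly rate = 4.125%/12 = 0.0034375; payment = 725,000 × 0.0034375 / (1 − (1+0.0034375)^−240) = $4,441.26.
Total interest on Plan B = 240 × $4,441.26 − $725,000 = $340,902.40.
Plan A is lower by $148,919.40.

Plan A by $148,920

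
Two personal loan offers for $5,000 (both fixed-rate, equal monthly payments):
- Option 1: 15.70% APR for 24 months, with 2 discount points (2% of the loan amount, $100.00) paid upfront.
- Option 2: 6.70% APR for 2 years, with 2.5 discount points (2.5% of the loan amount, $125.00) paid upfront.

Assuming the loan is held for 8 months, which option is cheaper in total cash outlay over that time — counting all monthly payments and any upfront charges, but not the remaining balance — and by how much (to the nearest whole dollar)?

Option 1: at 15.70% the monthly rate is 0.0130833, so the payment is 5,000 × 0.0130833 / (1 − 1.0130833^−24) = $244.10.
Option 2: at 6.70% the monthly rate is 0.0055833, so the payment is 5,000 × 0.0055833 / (1 − 1.0055833^−24) = $223.18.
Over 8 months: Option 1 costs 8 × $244.10 + $100.00 = $2,052.80; Option 2 costs 8 × $223.18 + $125.00 = $1,910.44.
Option 2 is cheaper by $2,052.80 − $1,910.44 = $142.36.

Option 2 by $142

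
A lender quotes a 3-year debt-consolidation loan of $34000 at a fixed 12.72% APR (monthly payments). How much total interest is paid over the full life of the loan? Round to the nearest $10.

At 12.72% the monthly rate is 0.0106000, so the payment is 34,000 × 0.0106000 / (1 − 1.0106000^−36) = $1,141.01.
Total paid = 36 × $1,141.01 = $41,076.36; interest = $41,076.36 − $34,000 = $7,076.36.

$7,080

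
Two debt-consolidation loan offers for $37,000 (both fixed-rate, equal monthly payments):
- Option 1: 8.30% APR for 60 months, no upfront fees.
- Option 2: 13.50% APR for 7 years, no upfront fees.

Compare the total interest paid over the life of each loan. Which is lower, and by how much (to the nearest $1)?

Option 1: monthly rate = 8.3%/12 = 0.0069167; payment = 37,000 × 0.0069167 / (1 − (1+0.0069167)^−60) = $755.55.
Total interest on Option 1 = 60 × $755.55 − $37,000 = $8,333.00.
Option 2: at 13.50% the monthly rate is 0.0112500, so the payment is 37,000 × 0.0112500 / (1 − 1.0112500^−84) = $683.20.
Total interest on Option 2 = 84 × $683.20 − $37,000 = $20,388.80.
Option 1 is lower by $12,055.80.

Option 1 by $12,056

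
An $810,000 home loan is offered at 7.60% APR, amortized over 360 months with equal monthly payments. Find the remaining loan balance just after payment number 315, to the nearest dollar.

With monthly rate i = 7.6%/12 = 0.0063333, the balance after k of n payments is P · [(1+i)^n − (1+i)^k] / [(1+i)^n − 1].
(1+0.0063333)^360 = 9.70664148 and (1+0.0063333)^315 = 7.30609585, so the balance is 810,000 × (9.70664148 − 7.30609585) / (9.70664148 − 1) = $223,328.59.

$223,329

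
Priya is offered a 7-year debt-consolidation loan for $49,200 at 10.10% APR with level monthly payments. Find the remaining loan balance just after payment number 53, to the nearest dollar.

With monthly rate i = 10.1%/12 = 0.0084167, the balance after k of n payments is P · [(1+i)^n − (1+i)^k] / [(1+i)^n − 1].
(1+0.0084167)^84 = 2.02190735 and (1+0.0084167)^53 = 1.55926808, so the balance is 49,200 × (2.02190735 − 1.55926808) / (2.02190735 − 1) = $22,273.89.

$22,274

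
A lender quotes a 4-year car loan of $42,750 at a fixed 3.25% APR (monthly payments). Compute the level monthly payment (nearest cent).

$950.97

At 3.25% the monthly rate is 0.0027083, so the payment is 42,750 × 0.0027083 / (1 − 1.0027083^−48) = $950.97.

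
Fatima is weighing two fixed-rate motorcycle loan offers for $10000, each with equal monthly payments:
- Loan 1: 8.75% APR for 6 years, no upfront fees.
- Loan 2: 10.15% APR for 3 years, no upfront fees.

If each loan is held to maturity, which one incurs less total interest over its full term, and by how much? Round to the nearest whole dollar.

Loan 2 by $1,248

Loan 1: at 8.75% the monthly rate is 0.0072917, so the payment is 10,000 × 0.0072917 / (1 − 1.0072917^−72) = $179.02.
Total interest on Loan 1 = 72 × $179.02 − $10,000 = $2,889.44.
Loan 2: at 10.15% the monthly rate is 0.0084583, so the payment is 10,000 × 0.0084583 / (1 − 1.0084583^−36) = $323.38.
Total interest on Loan 2 = 36 × $323.38 − $10,000 = $1,641.68.
Loan 2 is lower by $1,247.76.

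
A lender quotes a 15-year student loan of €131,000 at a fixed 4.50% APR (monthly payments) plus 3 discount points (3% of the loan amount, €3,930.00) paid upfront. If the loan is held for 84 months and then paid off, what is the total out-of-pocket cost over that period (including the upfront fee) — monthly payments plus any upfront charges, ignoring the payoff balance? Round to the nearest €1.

Monthly rate = 4.5%/12 = 0.0037500; payment = 131,000 × 0.0037500 / (1 − (1+0.0037500)^−180) = €1,002.14.
Total outlay = 84 × €1,002.14 + €3,930.00 = €88,109.76.

€88,110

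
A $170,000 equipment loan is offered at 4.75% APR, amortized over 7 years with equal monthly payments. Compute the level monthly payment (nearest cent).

At 4.75% the monthly rate is 0.0039583, so the payment is 170,000 × 0.0039583 / (1 − 1.0039583^−84) = $2,382.85.

$2,382.85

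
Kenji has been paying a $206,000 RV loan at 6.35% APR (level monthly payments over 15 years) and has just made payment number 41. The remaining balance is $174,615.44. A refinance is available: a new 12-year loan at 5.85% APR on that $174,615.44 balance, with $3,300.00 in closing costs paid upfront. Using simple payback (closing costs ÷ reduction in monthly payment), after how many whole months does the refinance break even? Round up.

38 months

Current payment = 206,000 × 6.35%/12 / (1 − (1+0.0052917)^−180) = $1,777.54.
Refinanced payment = 174,615.44 × 0.0048750 / (1 − (1+0.0048750)^−144) = $1,690.46.
Monthly savings = $1,777.54 − $1,690.46 = $87.08.
Break-even = $3,300.00 / $87.08 = 37.90 → 38 months.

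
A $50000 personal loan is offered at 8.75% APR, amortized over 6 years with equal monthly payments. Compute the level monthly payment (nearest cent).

$895.09

At 8.75% the monthly rate is 0.0072917, so the payment is 50,000 × 0.0072917 / (1 − 1.0072917^−72) = $895.09.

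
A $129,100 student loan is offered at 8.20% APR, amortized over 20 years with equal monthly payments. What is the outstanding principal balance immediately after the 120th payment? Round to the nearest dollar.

With monthly rate i = 8.2%/12 = 0.0068333, the balance after k of n payments is P · [(1+i)^n − (1+i)^k] / [(1+i)^n − 1].
(1+0.0068333)^240 = 5.12649435 and (1+0.0068333)^120 = 2.26417631, so the balance is 129,100 × (5.12649435 − 2.26417631) / (5.12649435 − 1) = $89,549.44.

$89,549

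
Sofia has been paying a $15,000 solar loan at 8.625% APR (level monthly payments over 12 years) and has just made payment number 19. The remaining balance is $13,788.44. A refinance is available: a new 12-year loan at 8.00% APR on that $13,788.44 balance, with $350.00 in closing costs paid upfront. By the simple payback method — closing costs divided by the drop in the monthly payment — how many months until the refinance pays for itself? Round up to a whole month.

Current payment = 15,000 × 8.625%/12 / (1 − (1+0.0071875)^−144) = $167.55.
Refinanced payment = 13,788.44 × 0.0066667 / (1 − (1+0.0066667)^−144) = $149.25.
Monthly savings = $167.55 − $149.25 = $18.30.
Break-even = $350.00 / $18.30 = 19.13 → 20 months.

20 months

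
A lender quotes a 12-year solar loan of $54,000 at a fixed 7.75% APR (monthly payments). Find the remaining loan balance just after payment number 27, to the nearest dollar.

$47,287

With monthly rate i = 7.75%/12 = 0.0064583, the balance after k of n payments is P · [(1+i)^n − (1+i)^k] / [(1+i)^n − 1].
(1+0.0064583)^144 = 2.52694166 and (1+0.0064583)^27 = 1.18983462, so the balance is 54,000 × (2.52694166 − 1.18983462) / (2.52694166 − 1) = $47,286.53.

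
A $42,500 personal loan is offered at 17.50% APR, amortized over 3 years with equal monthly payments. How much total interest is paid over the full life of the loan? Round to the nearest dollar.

$12,430

Monthly rate = 17.5%/12 = 0.0145833; payment = 42,500 × 0.0145833 / (1 − (1+0.0145833)^−36) = $1,525.84.
Total paid = 36 × $1,525.84 = $54,930.24; interest = $54,930.24 − $42,500 = $12,430.24.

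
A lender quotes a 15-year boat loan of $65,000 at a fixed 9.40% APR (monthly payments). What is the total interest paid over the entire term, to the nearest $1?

At 9.40% the monthly rate is 0.0078333, so the payment is 65,000 × 0.0078333 / (1 − 1.0078333^−180) = $674.83.
Total paid = 180 × $674.83 = $121,469.40; interest = $121,469.40 − $65,000 = $56,469.40.

$56,469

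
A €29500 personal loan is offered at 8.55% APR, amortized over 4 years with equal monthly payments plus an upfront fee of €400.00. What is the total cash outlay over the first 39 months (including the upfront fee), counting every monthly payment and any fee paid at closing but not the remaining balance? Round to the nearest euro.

€28,785

Monthly rate = 8.55%/12 = 0.0071250; payment = 29,500 × 0.0071250 / (1 − (1+0.0071250)^−48) = €727.82.
Total outlay = 39 × €727.82 + €400.00 = €28,784.98.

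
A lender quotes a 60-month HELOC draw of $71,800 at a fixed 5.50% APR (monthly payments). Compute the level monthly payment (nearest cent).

$1,371.46

Monthly rate = 5.5%/12 = 0.0045833; payment = 71,800 × 0.0045833 / (1 − (1+0.0045833)^−60) = $1,371.46.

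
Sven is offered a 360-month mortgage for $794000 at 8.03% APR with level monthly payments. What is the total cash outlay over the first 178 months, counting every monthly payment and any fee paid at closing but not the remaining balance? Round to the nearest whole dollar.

$1,040,001

At 8.03% the monthly rate is 0.0066917, so the payment is 794,000 × 0.0066917 / (1 − 1.0066917^−360) = $5,842.70.
Total outlay = 178 × $5,842.70 = $1,040,000.60.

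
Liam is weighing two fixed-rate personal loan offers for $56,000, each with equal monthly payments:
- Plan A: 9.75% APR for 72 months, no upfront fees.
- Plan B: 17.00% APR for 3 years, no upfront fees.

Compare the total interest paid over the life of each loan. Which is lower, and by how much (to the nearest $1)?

Plan A: at 9.75% the monthly rate is 0.0081250, so the payment is 56,000 × 0.0081250 / (1 − 1.0081250^−72) = $1,030.40.
Total interest on Plan A = 72 × $1,030.40 − $56,000 = $18,188.80.
Plan B: monthly rate = 17%/12 = 0.0141667; payment = 56,000 × 0.0141667 / (1 − (1+0.0141667)^−36) = $1,996.55.
Total interest on Plan B = 36 × $1,996.55 − $56,000 = $15,875.80.
Plan B is lower by $2,313.00.

Plan B by $2,313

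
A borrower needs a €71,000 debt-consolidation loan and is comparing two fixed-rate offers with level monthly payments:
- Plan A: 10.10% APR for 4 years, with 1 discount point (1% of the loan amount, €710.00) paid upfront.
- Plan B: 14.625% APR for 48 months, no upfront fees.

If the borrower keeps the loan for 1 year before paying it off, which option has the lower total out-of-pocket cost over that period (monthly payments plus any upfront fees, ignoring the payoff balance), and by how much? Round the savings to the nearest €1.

Plan A: monthly rate = 10.1%/12 = 0.0084167; payment = 71,000 × 0.0084167 / (1 − (1+0.0084167)^−48) = €1,804.16.
Plan B: monthly rate = 14.625%/12 = 0.0121875; payment = 71,000 × 0.0121875 / (1 − (1+0.0121875)^−48) = €1,962.51.
Over 12 months: Plan A costs 12 × €1,804.16 + €710.00 = €22,359.92; Plan B costs 12 × €1,962.51 = €23,550.12.
Plan A is cheaper by €23,550.12 − €22,359.92 = €1,190.20.

Plan A by €1,190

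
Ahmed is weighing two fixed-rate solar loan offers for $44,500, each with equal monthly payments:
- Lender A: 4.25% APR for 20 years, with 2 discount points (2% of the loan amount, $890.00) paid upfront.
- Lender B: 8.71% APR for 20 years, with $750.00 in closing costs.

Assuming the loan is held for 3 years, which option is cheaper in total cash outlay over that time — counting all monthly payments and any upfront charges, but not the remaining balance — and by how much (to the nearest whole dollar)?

Lender A by $4,056

Lender A: monthly rate = 4.25%/12 = 0.0035417; payment = 44,500 × 0.0035417 / (1 − (1+0.0035417)^−240) = $275.56.
Lender B: at 8.71% the monthly rate is 0.0072583, so the payment is 44,500 × 0.0072583 / (1 − 1.0072583^−240) = $392.12.
Over 36 months: Lender A costs 36 × $275.56 + $890.00 = $10,810.16; Lender B costs 36 × $392.12 + $750.00 = $14,866.32.
Lender A is cheaper by $14,866.32 − $10,810.16 = $4,056.16.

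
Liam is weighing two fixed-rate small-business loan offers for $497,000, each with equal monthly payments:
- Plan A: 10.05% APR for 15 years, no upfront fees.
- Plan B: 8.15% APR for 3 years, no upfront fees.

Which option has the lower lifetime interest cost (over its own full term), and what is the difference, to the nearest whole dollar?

Plan A: at 10.05% the monthly rate is 0.0083750, so the payment is 497,000 × 0.0083750 / (1 − 1.0083750^−180) = $5,356.00.
Total interest on Plan A = 180 × $5,356.00 − $497,000 = $467,080.00.
Plan B: monthly rate = 8.15%/12 = 0.0067917; payment = 497,000 × 0.0067917 / (1 − (1+0.0067917)^−36) = $15,608.59.
Total interest on Plan B = 36 × $15,608.59 − $497,000 = $64,909.24.
Plan B is lower by $402,170.76.

Plan B by $402,171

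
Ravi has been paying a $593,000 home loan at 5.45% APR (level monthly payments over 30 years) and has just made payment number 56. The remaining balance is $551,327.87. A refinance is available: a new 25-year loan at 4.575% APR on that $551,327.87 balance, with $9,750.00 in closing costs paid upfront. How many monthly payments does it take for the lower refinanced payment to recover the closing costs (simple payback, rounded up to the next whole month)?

Current payment = 593,000 × 5.45%/12 / (1 − (1+0.0045417)^−360) = $3,348.41.
Refinanced payment = 551,327.87 × 0.0038125 / (1 − (1+0.0038125)^−300) = $3,087.98.
Monthly savings = $3,348.41 − $3,087.98 = $260.43.
Break-even = $9,750.00 / $260.43 = 37.44 → 38 months.

38 months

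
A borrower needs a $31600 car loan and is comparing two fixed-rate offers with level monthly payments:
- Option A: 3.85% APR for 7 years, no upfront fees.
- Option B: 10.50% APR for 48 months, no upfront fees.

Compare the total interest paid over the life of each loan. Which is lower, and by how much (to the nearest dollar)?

Option A: monthly rate = 3.85%/12 = 0.0032083; payment = 31,600 × 0.0032083 / (1 − (1+0.0032083)^−84) = $429.76.
Total interest on Option A = 84 × $429.76 − $31,600 = $4,499.84.
Option B: monthly rate = 10.5%/12 = 0.0087500; payment = 31,600 × 0.0087500 / (1 − (1+0.0087500)^−48) = $809.07.
Total interest on Option B = 48 × $809.07 − $31,600 = $7,235.36.
Option A is lower by $2,735.52.

Option A by $2,736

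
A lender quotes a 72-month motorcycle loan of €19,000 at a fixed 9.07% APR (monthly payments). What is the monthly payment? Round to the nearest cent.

€343.15

At 9.07% the monthly rate is 0.0075583, so the payment is 19,000 × 0.0075583 / (1 − 1.0075583^−72) = €343.15.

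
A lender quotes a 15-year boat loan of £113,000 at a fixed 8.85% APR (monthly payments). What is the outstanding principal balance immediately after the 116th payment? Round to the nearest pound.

With monthly rate i = 8.85%/12 = 0.0073750, the balance after k of n payments is P · [(1+i)^n − (1+i)^k] / [(1+i)^n − 1].
(1+0.0073750)^180 = 3.75327495 and (1+0.0073750)^116 = 2.34517674, so the balance is 113,000 × (3.75327495 − 2.34517674) / (3.75327495 − 1) = £57,791.21.

£57,791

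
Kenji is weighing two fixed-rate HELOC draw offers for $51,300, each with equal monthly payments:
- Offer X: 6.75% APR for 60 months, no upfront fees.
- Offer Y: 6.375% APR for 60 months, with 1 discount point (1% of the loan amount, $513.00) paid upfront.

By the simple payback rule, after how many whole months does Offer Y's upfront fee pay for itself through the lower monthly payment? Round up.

Offer X: monthly rate = 6.75%/12 = 0.0056250; payment = 51,300 × 0.0056250 / (1 − (1+0.0056250)^−60) = $1,009.76.
Offer Y: monthly rate = 6.375%/12 = 0.0053125; payment = 51,300 × 0.0053125 / (1 − (1+0.0053125)^−60) = $1,000.74.
Monthly savings = $1,009.76 − $1,000.74 = $9.02.
Break-even = $513.00 / $9.02 = 56.87 → 57 months.

57 months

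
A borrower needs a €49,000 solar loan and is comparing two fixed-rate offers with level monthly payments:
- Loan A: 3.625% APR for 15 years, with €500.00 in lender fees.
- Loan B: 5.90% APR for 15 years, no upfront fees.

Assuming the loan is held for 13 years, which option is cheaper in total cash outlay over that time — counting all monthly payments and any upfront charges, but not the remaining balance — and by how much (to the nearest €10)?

Loan A: monthly rate = 3.625%/12 = 0.0030208; payment = 49,000 × 0.0030208 / (1 − (1+0.0030208)^−180) = €353.31.
Loan B: monthly rate = 5.9%/12 = 0.0049167; payment = 49,000 × 0.0049167 / (1 − (1+0.0049167)^−180) = €410.85.
Over 156 months: Loan A costs 156 × €353.31 + €500.00 = €55,616.36; Loan B costs 156 × €410.85 = €64,092.60.
Loan A is cheaper by €64,092.60 − €55,616.36 = €8,476.24.

Loan A by €8,480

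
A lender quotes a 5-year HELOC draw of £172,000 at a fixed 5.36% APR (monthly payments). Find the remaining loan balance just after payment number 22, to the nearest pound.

£114,203

With monthly rate i = 5.36%/12 = 0.0044667, the balance after k of n payments is P · [(1+i)^n − (1+i)^k] / [(1+i)^n − 1].
(1+0.0044667)^60 = 1.30656720 and (1+0.0044667)^22 = 1.10301557, so the balance is 172,000 × (1.30656720 − 1.10301557) / (1.30656720 − 1) = £114,202.96.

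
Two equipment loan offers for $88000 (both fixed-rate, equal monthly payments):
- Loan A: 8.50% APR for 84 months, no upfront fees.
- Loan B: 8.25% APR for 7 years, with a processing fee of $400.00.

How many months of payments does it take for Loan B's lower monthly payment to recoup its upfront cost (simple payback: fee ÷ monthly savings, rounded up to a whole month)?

37 months

Loan A: at 8.50% the monthly rate is 0.0070833, so the payment is 88,000 × 0.0070833 / (1 − 1.0070833^−84) = $1,393.61.
Loan B: monthly rate = 8.25%/12 = 0.0068750; payment = 88,000 × 0.0068750 / (1 − (1+0.0068750)^−84) = $1,382.57.
Monthly savings = $1,393.61 − $1,382.57 = $11.04.
Break-even = $400.00 / $11.04 = 36.23 → 37 months.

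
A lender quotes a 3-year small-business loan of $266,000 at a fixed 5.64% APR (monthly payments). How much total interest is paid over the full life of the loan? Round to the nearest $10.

Monthly rate = 5.64%/12 = 0.0047000; payment = 266,000 × 0.0047000 / (1 − (1+0.0047000)^−36) = $8,048.92.
Total paid = 36 × $8,048.92 = $289,761.12; interest = $289,761.12 − $266,000 = $23,761.12.

$23,760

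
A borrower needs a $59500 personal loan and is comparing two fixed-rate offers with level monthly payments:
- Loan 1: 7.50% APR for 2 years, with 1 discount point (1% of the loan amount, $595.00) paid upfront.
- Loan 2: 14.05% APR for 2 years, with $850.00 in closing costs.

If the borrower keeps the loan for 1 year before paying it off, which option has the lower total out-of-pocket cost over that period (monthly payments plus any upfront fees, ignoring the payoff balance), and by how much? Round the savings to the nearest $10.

Loan 1 by $2,420

Loan 1: monthly rate = 7.5%/12 = 0.0062500; payment = 59,500 × 0.0062500 / (1 − (1+0.0062500)^−24) = $2,677.48.
Loan 2: at 14.05% the monthly rate is 0.0117083, so the payment is 59,500 × 0.0117083 / (1 − 1.0117083^−24) = $2,858.17.
Over 12 months: Loan 1 costs 12 × $2,677.48 + $595.00 = $32,724.76; Loan 2 costs 12 × $2,858.17 + $850.00 = $35,148.04.
Loan 1 is cheaper by $35,148.04 − $32,724.76 = $2,423.28.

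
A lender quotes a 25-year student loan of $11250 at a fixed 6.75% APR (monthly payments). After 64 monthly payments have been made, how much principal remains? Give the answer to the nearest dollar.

With monthly rate i = 6.75%/12 = 0.0056250, the balance after k of n payments is P · [(1+i)^n − (1+i)^k] / [(1+i)^n − 1].
(1+0.0056250)^300 = 5.38044793 and (1+0.0056250)^64 = 1.43188432, so the balance is 11,250 × (5.38044793 − 1.43188432) / (5.38044793 − 1) = $10,140.82.

$10,141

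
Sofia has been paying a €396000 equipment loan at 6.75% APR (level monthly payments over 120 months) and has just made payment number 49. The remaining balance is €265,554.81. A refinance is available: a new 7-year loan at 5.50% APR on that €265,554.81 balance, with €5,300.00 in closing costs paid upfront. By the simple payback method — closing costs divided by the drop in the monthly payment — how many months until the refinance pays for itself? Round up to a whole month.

Current payment = 396,000 × 6.75%/12 / (1 − (1+0.0056250)^−120) = €4,547.03.
Refinanced payment = 265,554.81 × 0.0045833 / (1 − (1+0.0045833)^−84) = €3,816.03.
Monthly savings = €4,547.03 − €3,816.03 = €731.00.
Break-even = €5,300.00 / €731.00 = 7.25 → 8 months.

8 months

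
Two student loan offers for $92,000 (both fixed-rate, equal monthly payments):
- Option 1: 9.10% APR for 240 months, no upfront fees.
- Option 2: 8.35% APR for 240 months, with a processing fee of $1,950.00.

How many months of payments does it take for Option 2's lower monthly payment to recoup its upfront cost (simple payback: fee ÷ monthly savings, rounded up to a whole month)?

Option 1: monthly rate = 9.1%/12 = 0.0075833; payment = 92,000 × 0.0075833 / (1 − (1+0.0075833)^−240) = $833.67.
Option 2: monthly rate = 8.35%/12 = 0.0069583; payment = 92,000 × 0.0069583 / (1 − (1+0.0069583)^−240) = $789.68.
Monthly savings = $833.67 − $789.68 = $43.99.
Break-even = $1,950.00 / $43.99 = 44.33 → 45 months.

45 months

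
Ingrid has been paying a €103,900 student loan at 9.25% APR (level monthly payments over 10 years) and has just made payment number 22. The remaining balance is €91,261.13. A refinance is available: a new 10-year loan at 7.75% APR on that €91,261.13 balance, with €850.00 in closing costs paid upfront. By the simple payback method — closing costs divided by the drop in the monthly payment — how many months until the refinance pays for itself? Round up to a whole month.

4 months

Current payment = 103,900 × 9.25%/12 / (1 − (1+0.0077083)^−120) = €1,330.26.
Refinanced payment = 91,261.13 × 0.0064583 / (1 − (1+0.0064583)^−120) = €1,095.23.
Monthly savings = €1,330.26 − €1,095.23 = €235.03.
Break-even = €850.00 / €235.03 = 3.62 → 4 months.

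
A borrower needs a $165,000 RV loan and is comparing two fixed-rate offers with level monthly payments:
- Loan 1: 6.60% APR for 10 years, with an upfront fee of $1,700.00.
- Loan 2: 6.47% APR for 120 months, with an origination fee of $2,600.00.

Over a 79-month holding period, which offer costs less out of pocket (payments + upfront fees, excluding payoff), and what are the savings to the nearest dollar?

Loan 1: monthly rate = 6.6%/12 = 0.0055000; payment = 165,000 × 0.0055000 / (1 − (1+0.0055000)^−120) = $1,881.95.
Loan 2: at 6.47% the monthly rate is 0.0053917, so the payment is 165,000 × 0.0053917 / (1 − 1.0053917^−120) = $1,871.02.
Over 79 months: Loan 1 costs 79 × $1,881.95 + $1,700.00 = $150,374.05; Loan 2 costs 79 × $1,871.02 + $2,600.00 = $150,410.58.
Loan 1 is cheaper by $150,410.58 − $150,374.05 = $36.53.

Loan 1 by $37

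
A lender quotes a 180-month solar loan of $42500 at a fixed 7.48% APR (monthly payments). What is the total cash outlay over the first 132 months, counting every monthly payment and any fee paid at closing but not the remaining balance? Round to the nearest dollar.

$51,942

At 7.48% the monthly rate is 0.0062333, so the payment is 42,500 × 0.0062333 / (1 − 1.0062333^−180) = $393.50.
Total outlay = 132 × $393.50 = $51,942.00.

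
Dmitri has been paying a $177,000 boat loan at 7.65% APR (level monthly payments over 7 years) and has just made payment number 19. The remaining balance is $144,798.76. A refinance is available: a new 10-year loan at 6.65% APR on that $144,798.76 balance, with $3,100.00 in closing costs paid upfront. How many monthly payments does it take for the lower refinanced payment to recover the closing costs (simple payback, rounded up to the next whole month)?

Current payment = 177,000 × 7.65%/12 / (1 − (1+0.0063750)^−84) = $2,728.00.
Refinanced payment = 144,798.76 × 0.0055417 / (1 − (1+0.0055417)^−120) = $1,655.23.
Monthly savings = $2,728.00 − $1,655.23 = $1,072.77.
Break-even = $3,100.00 / $1,072.77 = 2.89 → 3 months.

3 months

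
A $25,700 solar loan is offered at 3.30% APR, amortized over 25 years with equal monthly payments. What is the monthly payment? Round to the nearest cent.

Monthly rate = 3.3%/12 = 0.0027500; payment = 25,700 × 0.0027500 / (1 − (1+0.0027500)^−300) = $125.92.

$125.92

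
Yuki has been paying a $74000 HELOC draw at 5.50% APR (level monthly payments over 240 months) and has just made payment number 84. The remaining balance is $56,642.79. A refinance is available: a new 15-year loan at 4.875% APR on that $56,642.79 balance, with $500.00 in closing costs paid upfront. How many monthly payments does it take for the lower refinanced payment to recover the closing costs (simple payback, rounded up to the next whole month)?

8 months

Current payment = 74,000 × 5.5%/12 / (1 − (1+0.0045833)^−240) = $509.04.
Refinanced payment = 56,642.79 × 0.0040625 / (1 − (1+0.0040625)^−180) = $444.25.
Monthly savings = $509.04 − $444.25 = $64.79.
Break-even = $500.00 / $64.79 = 7.72 → 8 months.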